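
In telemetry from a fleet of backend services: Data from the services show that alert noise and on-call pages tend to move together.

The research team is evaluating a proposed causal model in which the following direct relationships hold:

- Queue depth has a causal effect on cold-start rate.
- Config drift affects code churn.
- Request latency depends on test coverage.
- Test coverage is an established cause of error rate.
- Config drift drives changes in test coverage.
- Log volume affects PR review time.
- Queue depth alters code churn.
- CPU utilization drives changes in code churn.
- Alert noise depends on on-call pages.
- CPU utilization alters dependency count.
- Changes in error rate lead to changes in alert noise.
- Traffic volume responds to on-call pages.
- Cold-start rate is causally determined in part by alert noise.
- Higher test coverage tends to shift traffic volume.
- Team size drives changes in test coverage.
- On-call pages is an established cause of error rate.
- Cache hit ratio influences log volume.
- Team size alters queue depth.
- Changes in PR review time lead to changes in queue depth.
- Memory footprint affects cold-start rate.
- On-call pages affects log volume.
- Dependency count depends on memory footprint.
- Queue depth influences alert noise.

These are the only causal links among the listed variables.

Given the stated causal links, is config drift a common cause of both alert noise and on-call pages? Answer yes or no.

no

Config drift has no stated causal path to on-call pages. A confounder must cause both variables, so config drift does not qualify.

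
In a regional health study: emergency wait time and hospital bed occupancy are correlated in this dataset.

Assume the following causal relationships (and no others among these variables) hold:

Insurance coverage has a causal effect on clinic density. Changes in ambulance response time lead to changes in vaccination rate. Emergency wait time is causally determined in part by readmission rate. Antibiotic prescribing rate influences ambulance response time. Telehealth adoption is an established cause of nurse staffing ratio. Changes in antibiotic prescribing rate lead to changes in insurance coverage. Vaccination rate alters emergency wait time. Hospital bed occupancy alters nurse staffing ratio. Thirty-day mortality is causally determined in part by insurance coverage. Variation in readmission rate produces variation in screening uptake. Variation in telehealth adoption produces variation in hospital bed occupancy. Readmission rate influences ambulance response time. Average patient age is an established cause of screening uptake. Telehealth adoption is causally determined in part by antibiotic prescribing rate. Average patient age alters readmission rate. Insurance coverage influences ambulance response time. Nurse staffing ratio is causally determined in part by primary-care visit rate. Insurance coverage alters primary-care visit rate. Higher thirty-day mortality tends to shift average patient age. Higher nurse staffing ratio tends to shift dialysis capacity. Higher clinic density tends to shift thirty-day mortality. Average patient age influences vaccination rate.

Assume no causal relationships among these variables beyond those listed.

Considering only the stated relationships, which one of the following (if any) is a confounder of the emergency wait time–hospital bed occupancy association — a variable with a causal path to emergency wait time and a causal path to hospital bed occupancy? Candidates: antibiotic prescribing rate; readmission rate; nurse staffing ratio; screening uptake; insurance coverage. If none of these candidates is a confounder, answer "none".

antibiotic prescribing rate

Antibiotic prescribing rate causes emergency wait time (antibiotic prescribing rate → ambulance response time → vaccination rate → emergency wait time) and also causes hospital bed occupancy (antibiotic prescribing rate → telehealth adoption → hospital bed occupancy); it is a common cause of both.
Each of the other candidates lacks a causal path to at least one of emergency wait time and hospital bed occupancy, so they do not confound the relationship.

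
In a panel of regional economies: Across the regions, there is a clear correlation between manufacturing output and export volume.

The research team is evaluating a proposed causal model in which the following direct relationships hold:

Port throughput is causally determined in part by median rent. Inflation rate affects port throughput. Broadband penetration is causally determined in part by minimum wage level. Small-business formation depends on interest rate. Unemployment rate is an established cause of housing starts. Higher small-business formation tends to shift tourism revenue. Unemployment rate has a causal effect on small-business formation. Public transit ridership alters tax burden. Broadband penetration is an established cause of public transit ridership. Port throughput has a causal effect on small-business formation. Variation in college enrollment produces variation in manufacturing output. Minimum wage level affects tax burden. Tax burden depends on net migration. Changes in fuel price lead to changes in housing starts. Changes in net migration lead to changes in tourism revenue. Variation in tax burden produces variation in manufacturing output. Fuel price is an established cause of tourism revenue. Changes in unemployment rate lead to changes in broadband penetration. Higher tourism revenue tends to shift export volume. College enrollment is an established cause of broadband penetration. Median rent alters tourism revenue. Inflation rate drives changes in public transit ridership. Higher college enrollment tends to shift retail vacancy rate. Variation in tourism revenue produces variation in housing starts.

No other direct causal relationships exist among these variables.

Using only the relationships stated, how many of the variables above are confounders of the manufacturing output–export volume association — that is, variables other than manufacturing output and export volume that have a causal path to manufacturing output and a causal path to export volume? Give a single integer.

The common causes are: inflation rate (to manufacturing output via inflation rate → public transit ridership → tax burden → manufacturing output; to export volume via inflation rate → port throughput → small-business formation → tourism revenue → export volume); net migration (to manufacturing output via net migration → tax burden → manufacturing output; to export volume via net migration → tourism revenue → export volume); unemployment rate (to manufacturing output via unemployment rate → broadband penetration → public transit ridership → tax burden → manufacturing output; to export volume via unemployment rate → small-business formation → tourism revenue → export volume).
Every other variable lacks a causal path to at least one of manufacturing output and export volume.

3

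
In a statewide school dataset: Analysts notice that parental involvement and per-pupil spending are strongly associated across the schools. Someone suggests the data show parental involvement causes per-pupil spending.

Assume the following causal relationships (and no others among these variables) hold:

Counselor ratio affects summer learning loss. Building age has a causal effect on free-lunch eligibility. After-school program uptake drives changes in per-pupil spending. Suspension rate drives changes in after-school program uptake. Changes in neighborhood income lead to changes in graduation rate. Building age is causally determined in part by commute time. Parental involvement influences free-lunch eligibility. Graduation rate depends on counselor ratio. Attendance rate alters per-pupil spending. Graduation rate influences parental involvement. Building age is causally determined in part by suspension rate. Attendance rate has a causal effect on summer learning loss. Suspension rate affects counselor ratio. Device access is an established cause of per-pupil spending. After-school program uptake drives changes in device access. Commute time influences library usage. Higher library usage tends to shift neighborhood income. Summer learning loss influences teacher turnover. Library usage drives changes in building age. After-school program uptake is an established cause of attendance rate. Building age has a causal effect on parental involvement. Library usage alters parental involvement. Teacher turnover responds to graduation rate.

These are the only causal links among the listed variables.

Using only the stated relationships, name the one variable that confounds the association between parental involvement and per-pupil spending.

suspension rate

Suspension rate has a causal path to parental involvement (suspension rate → building age → parental involvement) and a separate causal path to per-pupil spending (suspension rate → after-school program uptake → per-pupil spending), so it is a common cause of both.
No stated relationship gives parental involvement a causal route to per-pupil spending, so the correlation is explained by the shared upstream cause rather than a direct effect.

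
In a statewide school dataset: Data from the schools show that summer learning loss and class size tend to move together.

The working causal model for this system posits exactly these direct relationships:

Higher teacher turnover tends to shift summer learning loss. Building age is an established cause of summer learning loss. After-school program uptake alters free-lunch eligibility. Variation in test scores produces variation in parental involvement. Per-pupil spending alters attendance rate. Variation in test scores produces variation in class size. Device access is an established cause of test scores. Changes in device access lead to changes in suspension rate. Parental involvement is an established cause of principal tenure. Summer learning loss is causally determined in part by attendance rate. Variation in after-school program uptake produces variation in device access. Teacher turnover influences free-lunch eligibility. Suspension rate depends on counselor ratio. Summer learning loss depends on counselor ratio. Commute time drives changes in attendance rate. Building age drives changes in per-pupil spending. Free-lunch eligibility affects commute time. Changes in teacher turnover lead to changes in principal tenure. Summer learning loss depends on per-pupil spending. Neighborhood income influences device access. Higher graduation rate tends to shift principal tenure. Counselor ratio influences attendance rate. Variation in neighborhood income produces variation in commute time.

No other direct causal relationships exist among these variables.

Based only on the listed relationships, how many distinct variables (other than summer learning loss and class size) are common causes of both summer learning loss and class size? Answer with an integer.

2

The common causes are: after-school program uptake (to summer learning loss via after-school program uptake → free-lunch eligibility → commute time → attendance rate → summer learning loss; to class size via after-school program uptake → device access → test scores → class size); neighborhood income (to summer learning loss via neighborhood income → commute time → attendance rate → summer learning loss; to class size via neighborhood income → device access → test scores → class size).
Every other variable lacks a causal path to at least one of summer learning loss and class size.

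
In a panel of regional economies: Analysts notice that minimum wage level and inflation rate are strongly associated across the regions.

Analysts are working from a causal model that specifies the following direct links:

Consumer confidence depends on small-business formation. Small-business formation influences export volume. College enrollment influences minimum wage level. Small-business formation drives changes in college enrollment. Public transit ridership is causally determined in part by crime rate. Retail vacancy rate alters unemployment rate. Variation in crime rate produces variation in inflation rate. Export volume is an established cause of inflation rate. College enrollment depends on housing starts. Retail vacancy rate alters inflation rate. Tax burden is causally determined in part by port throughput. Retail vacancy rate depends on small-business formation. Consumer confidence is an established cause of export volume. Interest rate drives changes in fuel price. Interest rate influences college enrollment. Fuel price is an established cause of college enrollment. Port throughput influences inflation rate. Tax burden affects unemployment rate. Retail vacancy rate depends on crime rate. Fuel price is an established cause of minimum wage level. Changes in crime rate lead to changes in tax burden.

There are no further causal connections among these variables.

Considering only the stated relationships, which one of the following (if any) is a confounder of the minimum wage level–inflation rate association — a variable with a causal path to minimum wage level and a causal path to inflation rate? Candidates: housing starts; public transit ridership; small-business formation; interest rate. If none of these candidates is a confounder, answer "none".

small-business formation

Small-business formation causes minimum wage level (small-business formation → college enrollment → minimum wage level) and also causes inflation rate (small-business formation → retail vacancy rate → inflation rate); it is a common cause of both.
Each of the other candidates lacks a causal path to at least one of minimum wage level and inflation rate, so they do not confound the relationship.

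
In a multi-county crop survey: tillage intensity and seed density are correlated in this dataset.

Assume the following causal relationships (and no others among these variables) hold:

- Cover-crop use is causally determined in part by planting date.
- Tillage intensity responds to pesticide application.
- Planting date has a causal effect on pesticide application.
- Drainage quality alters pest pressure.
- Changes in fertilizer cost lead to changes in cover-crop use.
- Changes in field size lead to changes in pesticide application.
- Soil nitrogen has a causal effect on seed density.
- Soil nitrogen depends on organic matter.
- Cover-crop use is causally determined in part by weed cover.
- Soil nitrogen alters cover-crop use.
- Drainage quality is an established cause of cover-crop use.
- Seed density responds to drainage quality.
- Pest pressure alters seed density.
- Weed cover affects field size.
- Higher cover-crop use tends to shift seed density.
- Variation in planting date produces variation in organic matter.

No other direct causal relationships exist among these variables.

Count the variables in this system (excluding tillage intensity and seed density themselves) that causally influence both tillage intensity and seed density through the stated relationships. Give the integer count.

2

The common causes are: planting date (to tillage intensity via planting date → pesticide application → tillage intensity; to seed density via planting date → cover-crop use → seed density); weed cover (to tillage intensity via weed cover → field size → pesticide application → tillage intensity; to seed density via weed cover → cover-crop use → seed density).
Every other variable lacks a causal path to at least one of tillage intensity and seed density.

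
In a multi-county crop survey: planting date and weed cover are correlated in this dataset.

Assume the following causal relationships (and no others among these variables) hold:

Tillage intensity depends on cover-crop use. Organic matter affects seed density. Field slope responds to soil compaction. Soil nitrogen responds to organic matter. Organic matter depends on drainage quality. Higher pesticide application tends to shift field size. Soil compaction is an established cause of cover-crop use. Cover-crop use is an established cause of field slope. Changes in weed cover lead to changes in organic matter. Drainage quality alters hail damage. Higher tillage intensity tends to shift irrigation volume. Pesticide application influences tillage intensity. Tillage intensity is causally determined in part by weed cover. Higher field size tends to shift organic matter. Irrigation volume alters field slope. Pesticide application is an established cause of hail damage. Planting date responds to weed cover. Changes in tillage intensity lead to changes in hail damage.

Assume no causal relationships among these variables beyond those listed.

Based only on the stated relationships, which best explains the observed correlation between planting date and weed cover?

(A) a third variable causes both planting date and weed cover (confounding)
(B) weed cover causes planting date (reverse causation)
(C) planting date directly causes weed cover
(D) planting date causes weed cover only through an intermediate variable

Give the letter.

B

The stated link runs weed cover → planting date; planting date has no causal path to weed cover. No variable causes both, so confounding is ruled out. The correlation reflects reverse causation.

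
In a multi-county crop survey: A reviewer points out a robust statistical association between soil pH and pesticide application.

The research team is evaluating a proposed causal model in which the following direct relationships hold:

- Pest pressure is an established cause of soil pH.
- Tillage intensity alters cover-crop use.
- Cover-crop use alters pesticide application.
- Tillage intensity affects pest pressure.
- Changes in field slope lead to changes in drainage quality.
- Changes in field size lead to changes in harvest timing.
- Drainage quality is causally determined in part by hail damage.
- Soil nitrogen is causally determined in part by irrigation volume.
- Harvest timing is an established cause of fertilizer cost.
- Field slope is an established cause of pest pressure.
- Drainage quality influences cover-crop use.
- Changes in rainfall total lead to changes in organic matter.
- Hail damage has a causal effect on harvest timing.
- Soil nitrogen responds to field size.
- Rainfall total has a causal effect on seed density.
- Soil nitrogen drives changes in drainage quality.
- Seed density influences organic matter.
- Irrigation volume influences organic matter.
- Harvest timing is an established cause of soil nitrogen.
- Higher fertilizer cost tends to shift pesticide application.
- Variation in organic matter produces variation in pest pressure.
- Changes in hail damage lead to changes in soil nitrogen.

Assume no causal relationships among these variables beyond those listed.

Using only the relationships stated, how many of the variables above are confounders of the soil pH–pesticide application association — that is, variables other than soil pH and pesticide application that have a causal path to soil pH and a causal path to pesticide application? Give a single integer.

The common causes are: field slope (to soil pH via field slope → pest pressure → soil pH; to pesticide application via field slope → drainage quality → cover-crop use → pesticide application); irrigation volume (to soil pH via irrigation volume → organic matter → pest pressure → soil pH; to pesticide application via irrigation volume → soil nitrogen → drainage quality → cover-crop use → pesticide application); tillage intensity (to soil pH via tillage intensity → pest pressure → soil pH; to pesticide application via tillage intensity → cover-crop use → pesticide application).
Every other variable lacks a causal path to at least one of soil pH and pesticide application.

3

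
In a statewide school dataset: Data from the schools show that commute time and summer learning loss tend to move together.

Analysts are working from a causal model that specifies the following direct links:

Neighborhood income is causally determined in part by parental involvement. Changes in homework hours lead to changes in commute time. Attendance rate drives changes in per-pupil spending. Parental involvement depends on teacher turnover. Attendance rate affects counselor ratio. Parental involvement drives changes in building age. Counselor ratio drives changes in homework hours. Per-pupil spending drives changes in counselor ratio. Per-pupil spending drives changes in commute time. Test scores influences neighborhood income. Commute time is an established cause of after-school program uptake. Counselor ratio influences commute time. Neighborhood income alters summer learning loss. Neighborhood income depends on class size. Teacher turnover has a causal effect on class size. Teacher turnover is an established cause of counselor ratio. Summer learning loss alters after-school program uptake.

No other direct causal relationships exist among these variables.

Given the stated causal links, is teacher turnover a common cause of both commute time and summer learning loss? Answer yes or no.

yes

Teacher turnover has a causal path to commute time (teacher turnover → counselor ratio → commute time) and to summer learning loss (teacher turnover → class size → neighborhood income → summer learning loss), so it is a common cause of both — a confounder.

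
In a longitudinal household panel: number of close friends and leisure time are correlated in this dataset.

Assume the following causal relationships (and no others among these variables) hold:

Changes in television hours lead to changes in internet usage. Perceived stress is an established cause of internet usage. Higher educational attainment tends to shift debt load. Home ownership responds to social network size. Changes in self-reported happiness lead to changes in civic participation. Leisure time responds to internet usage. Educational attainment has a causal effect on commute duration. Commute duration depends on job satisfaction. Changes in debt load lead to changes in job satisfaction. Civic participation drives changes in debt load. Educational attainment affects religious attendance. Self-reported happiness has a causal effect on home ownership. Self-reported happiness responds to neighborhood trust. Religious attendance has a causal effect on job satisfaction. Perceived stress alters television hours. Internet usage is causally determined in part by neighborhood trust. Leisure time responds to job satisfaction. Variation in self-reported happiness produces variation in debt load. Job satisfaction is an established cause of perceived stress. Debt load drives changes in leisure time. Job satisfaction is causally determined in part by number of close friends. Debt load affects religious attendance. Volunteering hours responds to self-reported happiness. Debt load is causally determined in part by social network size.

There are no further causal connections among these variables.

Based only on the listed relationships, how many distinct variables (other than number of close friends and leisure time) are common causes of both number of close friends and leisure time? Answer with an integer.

No listed variable has a causal path to both number of close friends and leisure time, so there are no common causes.

0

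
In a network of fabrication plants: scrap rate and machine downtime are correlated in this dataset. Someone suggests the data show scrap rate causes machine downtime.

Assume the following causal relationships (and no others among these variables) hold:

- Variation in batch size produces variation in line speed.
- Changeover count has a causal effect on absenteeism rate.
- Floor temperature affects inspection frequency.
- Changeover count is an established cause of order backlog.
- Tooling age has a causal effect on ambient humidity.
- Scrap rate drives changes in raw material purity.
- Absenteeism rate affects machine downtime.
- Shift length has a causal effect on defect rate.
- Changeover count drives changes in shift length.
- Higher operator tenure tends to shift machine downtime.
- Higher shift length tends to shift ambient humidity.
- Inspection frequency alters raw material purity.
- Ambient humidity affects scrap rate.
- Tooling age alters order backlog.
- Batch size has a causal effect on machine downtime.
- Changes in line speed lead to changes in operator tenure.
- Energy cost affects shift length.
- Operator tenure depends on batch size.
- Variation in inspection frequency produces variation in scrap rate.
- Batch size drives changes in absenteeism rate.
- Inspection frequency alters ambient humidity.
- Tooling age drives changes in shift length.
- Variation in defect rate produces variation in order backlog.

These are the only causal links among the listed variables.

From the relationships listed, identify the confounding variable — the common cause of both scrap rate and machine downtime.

Changeover count has a causal path to scrap rate (changeover count → shift length → ambient humidity → scrap rate) and a separate causal path to machine downtime (changeover count → absenteeism rate → machine downtime), so it is a common cause of both.
No stated relationship gives scrap rate a causal route to machine downtime, so the correlation is explained by the shared upstream cause rather than a direct effect.

changeover count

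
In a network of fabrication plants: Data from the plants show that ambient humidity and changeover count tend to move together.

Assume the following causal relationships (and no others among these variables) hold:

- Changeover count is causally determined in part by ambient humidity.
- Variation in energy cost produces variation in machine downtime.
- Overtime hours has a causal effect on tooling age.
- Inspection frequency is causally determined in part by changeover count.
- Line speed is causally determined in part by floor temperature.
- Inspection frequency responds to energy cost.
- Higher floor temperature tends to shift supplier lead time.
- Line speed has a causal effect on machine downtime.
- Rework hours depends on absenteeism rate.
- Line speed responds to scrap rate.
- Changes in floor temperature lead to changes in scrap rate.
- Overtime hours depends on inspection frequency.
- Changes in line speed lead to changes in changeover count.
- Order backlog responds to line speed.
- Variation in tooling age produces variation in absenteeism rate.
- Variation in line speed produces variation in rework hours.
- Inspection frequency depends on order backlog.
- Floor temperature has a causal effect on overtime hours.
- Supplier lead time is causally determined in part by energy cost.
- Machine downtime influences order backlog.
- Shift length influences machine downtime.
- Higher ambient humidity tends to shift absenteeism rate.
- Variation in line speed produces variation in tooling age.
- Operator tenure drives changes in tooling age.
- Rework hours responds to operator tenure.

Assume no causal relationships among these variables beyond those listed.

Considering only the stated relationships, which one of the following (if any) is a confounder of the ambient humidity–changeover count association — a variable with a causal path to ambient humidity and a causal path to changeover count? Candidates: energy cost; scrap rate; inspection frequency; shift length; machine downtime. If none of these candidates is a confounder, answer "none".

None of the listed candidates has causal paths to both ambient humidity and changeover count in the stated relationships, so none is a common cause.

none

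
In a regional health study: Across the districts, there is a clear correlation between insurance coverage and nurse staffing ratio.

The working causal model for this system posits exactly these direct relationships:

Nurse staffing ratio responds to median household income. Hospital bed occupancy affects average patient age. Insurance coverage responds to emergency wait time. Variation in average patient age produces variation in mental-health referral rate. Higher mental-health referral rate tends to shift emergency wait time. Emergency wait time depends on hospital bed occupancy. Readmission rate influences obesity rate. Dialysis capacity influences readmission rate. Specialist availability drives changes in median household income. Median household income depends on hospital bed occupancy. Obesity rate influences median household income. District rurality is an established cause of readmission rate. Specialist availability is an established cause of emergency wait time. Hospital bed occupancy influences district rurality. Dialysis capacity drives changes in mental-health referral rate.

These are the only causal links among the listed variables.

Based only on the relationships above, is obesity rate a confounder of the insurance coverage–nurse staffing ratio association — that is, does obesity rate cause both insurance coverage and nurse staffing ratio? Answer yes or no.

Obesity rate has no stated causal path to insurance coverage. A confounder must cause both variables, so obesity rate does not qualify.

no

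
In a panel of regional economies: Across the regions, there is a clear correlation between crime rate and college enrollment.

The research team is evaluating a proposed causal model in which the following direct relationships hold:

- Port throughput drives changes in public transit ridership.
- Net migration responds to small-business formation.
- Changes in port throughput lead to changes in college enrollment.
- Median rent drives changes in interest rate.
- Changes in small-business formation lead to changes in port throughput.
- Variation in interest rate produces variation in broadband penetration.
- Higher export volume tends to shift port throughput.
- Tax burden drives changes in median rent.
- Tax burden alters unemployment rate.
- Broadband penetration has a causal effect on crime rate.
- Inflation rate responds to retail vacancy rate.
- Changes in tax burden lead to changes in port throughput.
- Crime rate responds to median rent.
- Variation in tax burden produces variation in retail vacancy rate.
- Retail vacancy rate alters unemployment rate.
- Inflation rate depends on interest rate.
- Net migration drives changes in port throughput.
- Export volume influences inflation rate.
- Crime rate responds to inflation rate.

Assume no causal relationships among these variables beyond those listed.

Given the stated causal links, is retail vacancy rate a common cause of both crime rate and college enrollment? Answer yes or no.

Retail vacancy rate has no stated causal path to college enrollment. A confounder must cause both variables, so retail vacancy rate does not qualify.

no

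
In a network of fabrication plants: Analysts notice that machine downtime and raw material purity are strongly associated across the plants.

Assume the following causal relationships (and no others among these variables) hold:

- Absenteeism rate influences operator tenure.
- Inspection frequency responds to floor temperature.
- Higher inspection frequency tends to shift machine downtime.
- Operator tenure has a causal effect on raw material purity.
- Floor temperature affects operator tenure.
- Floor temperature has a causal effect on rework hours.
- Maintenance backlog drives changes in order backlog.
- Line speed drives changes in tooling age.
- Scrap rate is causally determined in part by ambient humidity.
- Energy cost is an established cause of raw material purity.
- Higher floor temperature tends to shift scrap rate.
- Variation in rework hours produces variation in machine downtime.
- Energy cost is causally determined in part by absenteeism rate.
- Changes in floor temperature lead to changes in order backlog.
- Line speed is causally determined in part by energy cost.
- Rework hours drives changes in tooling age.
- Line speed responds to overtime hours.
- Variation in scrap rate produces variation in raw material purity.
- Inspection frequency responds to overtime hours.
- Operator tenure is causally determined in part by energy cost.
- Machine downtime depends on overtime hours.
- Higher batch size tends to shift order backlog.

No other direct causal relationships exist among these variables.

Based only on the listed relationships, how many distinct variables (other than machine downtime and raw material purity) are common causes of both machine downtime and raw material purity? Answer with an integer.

The common causes are: floor temperature (to machine downtime via floor temperature → rework hours → machine downtime; to raw material purity via floor temperature → scrap rate → raw material purity).
Every other variable lacks a causal path to at least one of machine downtime and raw material purity.

1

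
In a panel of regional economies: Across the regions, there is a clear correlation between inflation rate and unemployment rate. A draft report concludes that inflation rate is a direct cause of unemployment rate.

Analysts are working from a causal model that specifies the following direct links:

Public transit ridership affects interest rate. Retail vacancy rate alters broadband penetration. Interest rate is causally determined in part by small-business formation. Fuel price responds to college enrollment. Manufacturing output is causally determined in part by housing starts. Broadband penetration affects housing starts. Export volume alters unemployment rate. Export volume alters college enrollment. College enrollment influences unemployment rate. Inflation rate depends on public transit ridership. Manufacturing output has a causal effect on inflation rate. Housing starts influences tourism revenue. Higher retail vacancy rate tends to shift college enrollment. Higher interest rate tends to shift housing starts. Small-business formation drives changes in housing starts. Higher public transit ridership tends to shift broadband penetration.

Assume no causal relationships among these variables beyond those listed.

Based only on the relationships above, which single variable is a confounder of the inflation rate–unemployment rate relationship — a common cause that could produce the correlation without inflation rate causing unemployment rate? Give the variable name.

retail vacancy rate

Retail vacancy rate has a causal path to inflation rate (retail vacancy rate → broadband penetration → housing starts → manufacturing output → inflation rate) and a separate causal path to unemployment rate (retail vacancy rate → college enrollment → unemployment rate), so it is a common cause of both.
No stated relationship gives inflation rate a causal route to unemployment rate, so the correlation is explained by the shared upstream cause rather than a direct effect.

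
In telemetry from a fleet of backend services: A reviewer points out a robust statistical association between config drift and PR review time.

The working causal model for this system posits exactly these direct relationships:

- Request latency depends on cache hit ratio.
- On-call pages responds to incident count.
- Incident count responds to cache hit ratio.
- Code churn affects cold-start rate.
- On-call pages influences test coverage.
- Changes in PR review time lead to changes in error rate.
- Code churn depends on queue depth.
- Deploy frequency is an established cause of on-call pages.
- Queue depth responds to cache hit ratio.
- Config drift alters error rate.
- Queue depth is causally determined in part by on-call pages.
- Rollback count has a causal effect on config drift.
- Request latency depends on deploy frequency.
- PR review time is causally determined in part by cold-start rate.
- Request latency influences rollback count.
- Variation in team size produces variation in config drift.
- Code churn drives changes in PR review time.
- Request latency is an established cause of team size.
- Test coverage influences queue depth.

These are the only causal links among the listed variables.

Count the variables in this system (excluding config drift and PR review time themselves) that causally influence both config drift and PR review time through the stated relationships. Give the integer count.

The common causes are: cache hit ratio (to config drift via cache hit ratio → request latency → team size → config drift; to PR review time via cache hit ratio → queue depth → code churn → PR review time); deploy frequency (to config drift via deploy frequency → request latency → team size → config drift; to PR review time via deploy frequency → on-call pages → queue depth → code churn → PR review time).
Every other variable lacks a causal path to at least one of config drift and PR review time.

2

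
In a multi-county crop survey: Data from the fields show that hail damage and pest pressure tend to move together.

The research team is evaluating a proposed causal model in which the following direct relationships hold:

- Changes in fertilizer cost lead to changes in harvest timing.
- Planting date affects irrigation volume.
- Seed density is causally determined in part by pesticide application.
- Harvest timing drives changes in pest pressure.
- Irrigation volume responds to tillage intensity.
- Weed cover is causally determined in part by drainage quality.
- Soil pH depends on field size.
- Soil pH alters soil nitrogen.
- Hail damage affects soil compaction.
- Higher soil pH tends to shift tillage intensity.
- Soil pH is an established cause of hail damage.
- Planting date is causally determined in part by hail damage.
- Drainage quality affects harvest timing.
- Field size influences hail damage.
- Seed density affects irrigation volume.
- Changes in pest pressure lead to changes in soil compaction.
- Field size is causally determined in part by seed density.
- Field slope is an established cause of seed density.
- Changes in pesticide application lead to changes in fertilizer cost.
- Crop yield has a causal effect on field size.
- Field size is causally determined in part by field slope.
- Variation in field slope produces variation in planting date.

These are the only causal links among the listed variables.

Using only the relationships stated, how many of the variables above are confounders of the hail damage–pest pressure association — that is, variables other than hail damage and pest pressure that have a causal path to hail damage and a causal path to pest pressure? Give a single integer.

The common causes are: pesticide application (to hail damage via pesticide application → seed density → field size → hail damage; to pest pressure via pesticide application → fertilizer cost → harvest timing → pest pressure).
Every other variable lacks a causal path to at least one of hail damage and pest pressure.

1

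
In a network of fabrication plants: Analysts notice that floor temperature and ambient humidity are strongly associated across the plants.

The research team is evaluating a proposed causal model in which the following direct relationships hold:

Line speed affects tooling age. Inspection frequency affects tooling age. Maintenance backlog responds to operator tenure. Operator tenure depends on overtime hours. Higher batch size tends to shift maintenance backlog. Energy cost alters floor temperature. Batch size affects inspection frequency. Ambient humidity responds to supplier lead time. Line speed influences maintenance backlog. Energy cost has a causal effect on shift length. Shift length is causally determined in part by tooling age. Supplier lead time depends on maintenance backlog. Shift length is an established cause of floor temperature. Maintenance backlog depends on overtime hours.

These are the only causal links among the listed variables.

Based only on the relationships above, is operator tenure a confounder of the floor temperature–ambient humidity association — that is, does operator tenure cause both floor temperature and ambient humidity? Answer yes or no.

no

Operator tenure has no stated causal path to floor temperature. A confounder must cause both variables, so operator tenure does not qualify.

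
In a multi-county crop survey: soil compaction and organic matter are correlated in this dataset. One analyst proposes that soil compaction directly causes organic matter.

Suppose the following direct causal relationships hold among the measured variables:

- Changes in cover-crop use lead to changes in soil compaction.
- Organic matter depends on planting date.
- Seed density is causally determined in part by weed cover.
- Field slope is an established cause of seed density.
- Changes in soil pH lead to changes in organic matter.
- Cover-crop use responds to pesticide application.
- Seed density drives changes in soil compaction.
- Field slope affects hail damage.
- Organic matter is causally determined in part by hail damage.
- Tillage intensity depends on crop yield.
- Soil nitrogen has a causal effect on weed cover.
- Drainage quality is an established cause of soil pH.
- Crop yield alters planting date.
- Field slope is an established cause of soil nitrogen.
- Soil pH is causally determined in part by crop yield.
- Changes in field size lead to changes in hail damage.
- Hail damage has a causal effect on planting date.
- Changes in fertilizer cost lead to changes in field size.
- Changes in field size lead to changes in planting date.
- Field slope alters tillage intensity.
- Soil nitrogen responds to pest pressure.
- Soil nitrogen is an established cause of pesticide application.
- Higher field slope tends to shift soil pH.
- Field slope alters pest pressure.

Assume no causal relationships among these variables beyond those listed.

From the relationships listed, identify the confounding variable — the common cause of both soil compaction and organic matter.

field slope

Field slope has a causal path to soil compaction (field slope → seed density → soil compaction) and a separate causal path to organic matter (field slope → soil pH → organic matter), so it is a common cause of both.
No stated relationship gives soil compaction a causal route to organic matter, so the correlation is explained by the shared upstream cause rather than a direct effect.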